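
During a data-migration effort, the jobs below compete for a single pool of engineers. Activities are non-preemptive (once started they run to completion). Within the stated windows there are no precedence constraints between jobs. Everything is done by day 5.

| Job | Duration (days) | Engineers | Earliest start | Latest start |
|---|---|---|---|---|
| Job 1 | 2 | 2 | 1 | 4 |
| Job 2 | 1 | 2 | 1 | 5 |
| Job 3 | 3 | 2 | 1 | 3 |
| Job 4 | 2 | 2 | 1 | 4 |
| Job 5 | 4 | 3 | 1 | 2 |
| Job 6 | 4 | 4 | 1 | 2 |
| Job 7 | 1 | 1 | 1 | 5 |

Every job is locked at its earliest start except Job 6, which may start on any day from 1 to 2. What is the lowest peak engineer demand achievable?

Job 6@1: d1:16  d2:13  d3:9  d4:7  d5:0 → peak 16
Job 6@2: d1:12  d2:13  d3:9  d4:7  d5:4 → peak 13
Best is Job 6@2, peak 13.

13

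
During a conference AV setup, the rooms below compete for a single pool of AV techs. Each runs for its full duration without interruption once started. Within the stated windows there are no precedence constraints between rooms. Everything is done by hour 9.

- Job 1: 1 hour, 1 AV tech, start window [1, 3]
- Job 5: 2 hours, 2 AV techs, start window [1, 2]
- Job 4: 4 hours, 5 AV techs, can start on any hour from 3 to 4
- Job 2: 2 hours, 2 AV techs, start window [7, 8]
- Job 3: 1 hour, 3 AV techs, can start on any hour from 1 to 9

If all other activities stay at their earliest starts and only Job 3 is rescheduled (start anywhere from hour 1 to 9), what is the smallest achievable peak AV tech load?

Job 3@1: h1:6  h2:2  h3:5  h4:5  h5:5  h6:5  h7:2  h8:2  h9:0 → peak 6
Job 3@2: h1:3  h2:5  h3:5  h4:5  h5:5  h6:5  h7:2  h8:2  h9:0 → peak 5
Job 3@3: h1:3  h2:2  h3:8  h4:5  h5:5  h6:5  h7:2  h8:2  h9:0 → peak 8
Job 3@4: h1:3  h2:2  h3:5  h4:8  h5:5  h6:5  h7:2  h8:2  h9:0 → peak 8
Job 3@5: h1:3  h2:2  h3:5  h4:5  h5:8  h6:5  h7:2  h8:2  h9:0 → peak 8
Job 3@6: h1:3  h2:2  h3:5  h4:5  h5:5  h6:8  h7:2  h8:2  h9:0 → peak 8
Job 3@7: h1:3  h2:2  h3:5  h4:5  h5:5  h6:5  h7:5  h8:2  h9:0 → peak 5
Job 3@8: h1:3  h2:2  h3:5  h4:5  h5:5  h6:5  h7:2  h8:5  h9:0 → peak 5
Job 3@9: h1:3  h2:2  h3:5  h4:5  h5:5  h6:5  h7:2  h8:2  h9:3 → peak 5
Best is Job 3@2, peak 5.

5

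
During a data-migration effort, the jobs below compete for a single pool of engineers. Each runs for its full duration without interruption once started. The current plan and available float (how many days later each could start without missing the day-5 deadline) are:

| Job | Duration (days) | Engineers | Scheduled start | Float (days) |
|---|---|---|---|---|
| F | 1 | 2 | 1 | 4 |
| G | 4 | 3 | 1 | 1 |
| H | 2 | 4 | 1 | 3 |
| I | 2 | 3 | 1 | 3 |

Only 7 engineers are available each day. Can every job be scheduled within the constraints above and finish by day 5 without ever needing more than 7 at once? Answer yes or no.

Schedule F@1, G@1, H@2, I@4: d1:5  d2:7  d3:7  d4:6  d5:3 — peak 7 ≤ 7.

yes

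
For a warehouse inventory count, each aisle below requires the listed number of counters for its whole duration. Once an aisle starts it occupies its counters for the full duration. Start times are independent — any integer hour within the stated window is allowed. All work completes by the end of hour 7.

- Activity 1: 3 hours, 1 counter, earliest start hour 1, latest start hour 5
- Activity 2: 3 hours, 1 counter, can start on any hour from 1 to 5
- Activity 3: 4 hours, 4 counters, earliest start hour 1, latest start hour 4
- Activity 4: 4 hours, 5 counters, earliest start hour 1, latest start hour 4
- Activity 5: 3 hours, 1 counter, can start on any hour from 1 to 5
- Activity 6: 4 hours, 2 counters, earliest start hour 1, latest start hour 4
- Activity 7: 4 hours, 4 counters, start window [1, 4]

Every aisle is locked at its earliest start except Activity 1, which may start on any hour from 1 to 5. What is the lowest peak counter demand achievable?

Activity 1@1: h1:18  h2:18  h3:18  h4:15  h5:0  h6:0  h7:0 → peak 18
Activity 1@2: h1:17  h2:18  h3:18  h4:16  h5:0  h6:0  h7:0 → peak 18
Activity 1@3: h1:17  h2:17  h3:18  h4:16  h5:1  h6:0  h7:0 → peak 18
Activity 1@4: h1:17  h2:17  h3:17  h4:16  h5:1  h6:1  h7:0 → peak 17
Activity 1@5: h1:17  h2:17  h3:17  h4:15  h5:1  h6:1  h7:1 → peak 17
Best is Activity 1@4, peak 17.

17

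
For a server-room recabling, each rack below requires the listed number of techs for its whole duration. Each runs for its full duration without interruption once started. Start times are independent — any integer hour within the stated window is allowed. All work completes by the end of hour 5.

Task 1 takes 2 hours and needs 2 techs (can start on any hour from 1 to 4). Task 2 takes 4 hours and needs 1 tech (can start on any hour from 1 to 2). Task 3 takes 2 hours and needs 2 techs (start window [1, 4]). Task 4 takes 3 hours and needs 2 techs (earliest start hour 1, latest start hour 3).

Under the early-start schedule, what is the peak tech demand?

Early-start schedule: Task 1@1, Task 2@1, Task 3@1, Task 4@1.
Load per hour: hour 1: 7, hour 2: 7, hour 3: 3, hour 4: 1, hour 5: 0.
Peak is 7.

7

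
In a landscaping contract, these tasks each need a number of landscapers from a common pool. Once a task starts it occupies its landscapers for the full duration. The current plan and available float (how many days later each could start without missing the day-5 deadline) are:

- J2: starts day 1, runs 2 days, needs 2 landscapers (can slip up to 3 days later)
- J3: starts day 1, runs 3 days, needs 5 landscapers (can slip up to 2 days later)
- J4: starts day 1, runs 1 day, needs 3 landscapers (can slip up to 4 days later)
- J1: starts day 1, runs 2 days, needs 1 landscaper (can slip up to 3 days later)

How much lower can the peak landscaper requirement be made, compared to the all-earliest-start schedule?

Early-start peak: d1:11  d2:8  d3:5  d4:0  d5:0 ⇒ 11.
Leveled (J2@1, J3@3, J4@1, J1@1): d1:6  d2:3  d3:5  d4:5  d5:5 ⇒ 6.
Reduction 11 − 6 = 5.

5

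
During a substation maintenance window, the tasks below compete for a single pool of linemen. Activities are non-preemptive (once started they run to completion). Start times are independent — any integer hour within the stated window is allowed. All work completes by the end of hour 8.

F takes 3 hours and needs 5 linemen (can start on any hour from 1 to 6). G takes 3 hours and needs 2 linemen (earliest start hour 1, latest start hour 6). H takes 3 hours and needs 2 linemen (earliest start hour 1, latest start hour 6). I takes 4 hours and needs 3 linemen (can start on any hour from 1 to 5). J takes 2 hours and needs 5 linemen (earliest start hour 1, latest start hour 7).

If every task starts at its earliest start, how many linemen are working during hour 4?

At early start, hour 4 has: I.
Demand: 3 = 3.

3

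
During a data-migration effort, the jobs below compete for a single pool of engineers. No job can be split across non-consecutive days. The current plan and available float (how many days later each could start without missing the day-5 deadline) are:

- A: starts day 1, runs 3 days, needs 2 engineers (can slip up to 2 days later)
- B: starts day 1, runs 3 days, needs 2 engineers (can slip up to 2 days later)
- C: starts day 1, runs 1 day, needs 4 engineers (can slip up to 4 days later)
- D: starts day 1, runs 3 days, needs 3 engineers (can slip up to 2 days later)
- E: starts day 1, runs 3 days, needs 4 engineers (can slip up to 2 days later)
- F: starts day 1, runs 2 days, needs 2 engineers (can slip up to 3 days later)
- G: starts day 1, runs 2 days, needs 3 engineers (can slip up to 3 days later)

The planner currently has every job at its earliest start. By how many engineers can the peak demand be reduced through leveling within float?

Early-start peak: d1:20  d2:16  d3:11  d4:0  d5:0 ⇒ 20.
Leveled (A@1, B@1, C@1, D@1, E@2, F@4, G@4): d1:11  d2:11  d3:11  d4:9  d5:5 ⇒ 11.
Reduction 20 − 11 = 9.

9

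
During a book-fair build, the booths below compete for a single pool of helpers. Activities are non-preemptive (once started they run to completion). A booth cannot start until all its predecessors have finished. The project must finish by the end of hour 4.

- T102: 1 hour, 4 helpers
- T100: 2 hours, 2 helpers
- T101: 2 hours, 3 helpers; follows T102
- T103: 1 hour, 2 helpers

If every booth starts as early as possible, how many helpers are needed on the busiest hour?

8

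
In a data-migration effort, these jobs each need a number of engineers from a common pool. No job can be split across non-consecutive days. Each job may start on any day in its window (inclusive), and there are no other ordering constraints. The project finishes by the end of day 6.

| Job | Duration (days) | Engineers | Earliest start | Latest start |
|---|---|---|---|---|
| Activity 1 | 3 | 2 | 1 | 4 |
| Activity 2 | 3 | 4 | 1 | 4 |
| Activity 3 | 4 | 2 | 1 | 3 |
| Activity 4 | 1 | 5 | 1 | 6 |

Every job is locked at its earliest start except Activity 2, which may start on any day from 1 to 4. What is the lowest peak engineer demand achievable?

9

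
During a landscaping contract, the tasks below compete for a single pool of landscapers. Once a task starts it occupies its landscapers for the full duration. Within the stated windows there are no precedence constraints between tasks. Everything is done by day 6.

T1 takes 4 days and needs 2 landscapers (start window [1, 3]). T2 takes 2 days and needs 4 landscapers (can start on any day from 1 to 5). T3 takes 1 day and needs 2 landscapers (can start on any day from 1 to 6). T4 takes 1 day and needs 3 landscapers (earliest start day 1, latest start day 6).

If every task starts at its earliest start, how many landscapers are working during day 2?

At early start, day 2 has: T1, T2.
Demand: 2 + 4 = 6.

6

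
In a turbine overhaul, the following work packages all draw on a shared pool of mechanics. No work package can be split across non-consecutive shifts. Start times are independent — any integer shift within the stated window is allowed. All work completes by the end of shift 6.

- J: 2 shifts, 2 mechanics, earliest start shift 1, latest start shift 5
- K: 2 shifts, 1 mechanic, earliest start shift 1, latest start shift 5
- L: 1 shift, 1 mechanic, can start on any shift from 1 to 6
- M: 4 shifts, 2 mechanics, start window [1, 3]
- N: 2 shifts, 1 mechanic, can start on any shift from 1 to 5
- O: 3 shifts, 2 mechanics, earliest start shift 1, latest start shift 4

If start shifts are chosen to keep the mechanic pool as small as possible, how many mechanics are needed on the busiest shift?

4

Early-start (J@1, K@1, L@1, M@1, N@1, O@1) gives peak 9: s1:9  s2:8  s3:4  s4:2  s5:0  s6:0.
Shift M→3, N→2, O→4.
Schedule J@1, K@1, L@1, M@3, N@2, O@4: s1:4  s2:4  s3:3  s4:4  s5:4  s6:4 — peak 4.
Total mechanic-shifts = 23 over 6 shifts ⇒ peak ≥ ⌈23/6⌉ = 4, so 4 is optimal.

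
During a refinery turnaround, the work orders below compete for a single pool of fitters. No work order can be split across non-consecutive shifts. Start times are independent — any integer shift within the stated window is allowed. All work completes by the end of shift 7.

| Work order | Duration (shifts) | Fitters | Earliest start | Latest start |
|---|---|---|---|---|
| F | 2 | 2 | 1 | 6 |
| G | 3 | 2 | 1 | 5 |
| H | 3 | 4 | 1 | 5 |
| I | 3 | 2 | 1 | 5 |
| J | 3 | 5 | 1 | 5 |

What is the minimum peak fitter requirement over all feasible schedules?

8

Early-start (F@1, G@1, H@1, I@1, J@1) gives peak 15: s1:15  s2:15  s3:13  s4:0  s5:0  s6:0  s7:0.
Shift I→3, J→4.
Schedule F@1, G@1, H@1, I@3, J@4: s1:8  s2:8  s3:8  s4:7  s5:7  s6:5  s7:0 — peak 8.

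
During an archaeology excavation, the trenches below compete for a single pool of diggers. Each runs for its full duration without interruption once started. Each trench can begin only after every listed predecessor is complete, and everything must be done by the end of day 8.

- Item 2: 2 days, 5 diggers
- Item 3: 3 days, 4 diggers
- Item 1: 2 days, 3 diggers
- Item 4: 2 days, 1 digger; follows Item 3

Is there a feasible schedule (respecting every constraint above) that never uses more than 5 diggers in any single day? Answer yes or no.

Schedule Item 2@1, Item 3@3, Item 1@6, Item 4@6: d1:5  d2:5  d3:4  d4:4  d5:4  d6:4  d7:4  d8:0 — peak 5 ≤ 5.

yes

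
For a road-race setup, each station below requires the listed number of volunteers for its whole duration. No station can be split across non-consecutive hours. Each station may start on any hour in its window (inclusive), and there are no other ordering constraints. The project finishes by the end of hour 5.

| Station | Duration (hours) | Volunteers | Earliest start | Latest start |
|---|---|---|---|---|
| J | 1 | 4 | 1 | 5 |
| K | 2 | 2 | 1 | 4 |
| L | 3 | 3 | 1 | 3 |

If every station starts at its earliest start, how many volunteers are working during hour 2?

At early start, hour 2 has: K, L.
Demand: 2 + 3 = 5.

5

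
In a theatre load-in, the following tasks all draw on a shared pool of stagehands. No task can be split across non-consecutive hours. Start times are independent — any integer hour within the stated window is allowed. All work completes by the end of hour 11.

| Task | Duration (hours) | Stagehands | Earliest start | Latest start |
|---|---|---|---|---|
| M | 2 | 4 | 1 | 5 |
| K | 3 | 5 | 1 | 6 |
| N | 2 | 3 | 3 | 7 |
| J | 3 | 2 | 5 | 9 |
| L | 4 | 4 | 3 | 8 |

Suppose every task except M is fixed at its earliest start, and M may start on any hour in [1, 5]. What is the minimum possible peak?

12

M@1: h1:9  h2:9  h3:12  h4:7  h5:6  h6:6  h7:2  h8:0  h9:0  h10:0  h11:0 → peak 12
M@2: h1:5  h2:9  h3:16  h4:7  h5:6  h6:6  h7:2  h8:0  h9:0  h10:0  h11:0 → peak 16
M@3: h1:5  h2:5  h3:16  h4:11  h5:6  h6:6  h7:2  h8:0  h9:0  h10:0  h11:0 → peak 16
M@4: h1:5  h2:5  h3:12  h4:11  h5:10  h6:6  h7:2  h8:0  h9:0  h10:0  h11:0 → peak 12
M@5: h1:5  h2:5  h3:12  h4:7  h5:10  h6:10  h7:2  h8:0  h9:0  h10:0  h11:0 → peak 12
Best is M@1, peak 12.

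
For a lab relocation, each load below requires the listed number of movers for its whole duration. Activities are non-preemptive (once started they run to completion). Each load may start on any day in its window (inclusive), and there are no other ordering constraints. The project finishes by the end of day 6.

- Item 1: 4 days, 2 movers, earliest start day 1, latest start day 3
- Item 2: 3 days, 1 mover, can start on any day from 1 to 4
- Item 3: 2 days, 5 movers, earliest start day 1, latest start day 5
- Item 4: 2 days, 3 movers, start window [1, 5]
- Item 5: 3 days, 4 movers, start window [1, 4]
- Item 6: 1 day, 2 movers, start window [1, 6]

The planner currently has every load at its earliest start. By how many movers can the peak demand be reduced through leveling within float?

Early-start peak: d1:17  d2:15  d3:7  d4:2  d5:0  d6:0 ⇒ 17.
Leveled (Item 1@1, Item 2@1, Item 3@1, Item 4@5, Item 5@3, Item 6@4): d1:8  d2:8  d3:7  d4:8  d5:7  d6:3 ⇒ 8.
Reduction 17 − 8 = 9.

9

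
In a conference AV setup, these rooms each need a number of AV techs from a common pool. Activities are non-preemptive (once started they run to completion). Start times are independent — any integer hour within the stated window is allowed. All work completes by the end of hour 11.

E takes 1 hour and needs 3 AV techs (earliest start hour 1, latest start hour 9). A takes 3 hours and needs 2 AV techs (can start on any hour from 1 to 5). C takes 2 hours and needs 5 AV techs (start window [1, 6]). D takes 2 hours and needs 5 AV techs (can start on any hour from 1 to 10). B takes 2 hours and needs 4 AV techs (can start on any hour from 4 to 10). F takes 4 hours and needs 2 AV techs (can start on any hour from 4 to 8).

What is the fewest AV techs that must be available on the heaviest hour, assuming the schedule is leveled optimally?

Early-start (E@1, A@1, C@1, D@1, B@4, F@4) gives peak 15: h1:15  h2:12  h3:2  h4:6  h5:6  h6:2  h7:2  h8:0  h9:0  h10:0  h11:0.
Shift A→4, C→2, D→8, B→10.
Schedule E@1, A@4, C@2, D@8, B@10, F@4: h1:3  h2:5  h3:5  h4:4  h5:4  h6:4  h7:2  h8:5  h9:5  h10:4  h11:4 — peak 5.
Total AV tech-hours = 45 over 11 hours ⇒ peak ≥ ⌈45/11⌉ = 5, so 5 is optimal.

5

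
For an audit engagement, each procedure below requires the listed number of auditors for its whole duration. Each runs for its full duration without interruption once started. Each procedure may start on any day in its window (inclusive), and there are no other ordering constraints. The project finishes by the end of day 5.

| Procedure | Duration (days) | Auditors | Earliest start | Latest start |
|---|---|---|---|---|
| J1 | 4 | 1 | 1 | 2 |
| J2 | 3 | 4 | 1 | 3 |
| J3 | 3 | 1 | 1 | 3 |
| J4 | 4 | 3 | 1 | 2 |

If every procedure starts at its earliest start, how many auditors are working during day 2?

9

At early start, day 2 has: J1, J2, J3, J4.
Demand: 1 + 4 + 1 + 3 = 9.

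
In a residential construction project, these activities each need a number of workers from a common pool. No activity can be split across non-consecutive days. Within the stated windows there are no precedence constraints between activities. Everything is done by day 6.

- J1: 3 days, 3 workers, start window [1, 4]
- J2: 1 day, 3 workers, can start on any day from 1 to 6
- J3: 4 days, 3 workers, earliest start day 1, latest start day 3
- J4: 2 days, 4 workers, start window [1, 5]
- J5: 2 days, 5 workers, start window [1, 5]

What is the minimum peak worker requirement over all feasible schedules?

Early-start (J1@1, J2@1, J3@1, J4@1, J5@1) gives peak 18: d1:18  d2:15  d3:6  d4:3  d5:0  d6:0.
Shift J2→4, J3→3, J5→5.
Schedule J1@1, J2@4, J3@3, J4@1, J5@5: d1:7  d2:7  d3:6  d4:6  d5:8  d6:8 — peak 8.

8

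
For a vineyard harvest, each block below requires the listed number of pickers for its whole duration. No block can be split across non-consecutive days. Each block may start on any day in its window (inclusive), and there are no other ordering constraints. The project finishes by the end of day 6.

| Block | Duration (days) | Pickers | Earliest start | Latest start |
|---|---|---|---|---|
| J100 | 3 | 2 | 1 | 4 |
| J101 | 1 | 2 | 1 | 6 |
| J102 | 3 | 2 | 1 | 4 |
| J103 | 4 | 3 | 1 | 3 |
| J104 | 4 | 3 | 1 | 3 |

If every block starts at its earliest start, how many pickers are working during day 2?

10

At early start, day 2 has: J100, J102, J103, J104.
Demand: 2 + 2 + 3 + 3 = 10.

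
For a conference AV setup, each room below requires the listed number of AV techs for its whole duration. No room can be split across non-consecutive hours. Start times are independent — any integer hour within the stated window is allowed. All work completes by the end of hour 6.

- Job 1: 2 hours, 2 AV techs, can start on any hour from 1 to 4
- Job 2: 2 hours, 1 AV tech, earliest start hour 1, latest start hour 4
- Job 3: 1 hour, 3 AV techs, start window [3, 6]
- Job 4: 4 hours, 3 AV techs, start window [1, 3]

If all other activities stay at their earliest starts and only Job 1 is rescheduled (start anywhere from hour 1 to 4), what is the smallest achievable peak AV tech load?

Job 1@1: h1:6  h2:6  h3:6  h4:3  h5:0  h6:0 → peak 6
Job 1@2: h1:4  h2:6  h3:8  h4:3  h5:0  h6:0 → peak 8
Job 1@3: h1:4  h2:4  h3:8  h4:5  h5:0  h6:0 → peak 8
Job 1@4: h1:4  h2:4  h3:6  h4:5  h5:2  h6:0 → peak 6
Best is Job 1@1, peak 6.

6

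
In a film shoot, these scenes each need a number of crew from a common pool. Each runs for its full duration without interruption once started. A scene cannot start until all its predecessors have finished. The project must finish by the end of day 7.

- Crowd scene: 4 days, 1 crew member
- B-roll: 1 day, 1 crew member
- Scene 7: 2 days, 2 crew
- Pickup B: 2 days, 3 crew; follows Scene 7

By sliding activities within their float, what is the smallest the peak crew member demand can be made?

3

Early-start (Crowd scene@1, B-roll@1, Scene 7@1, Pickup B@3) gives peak 4: d1:4  d2:3  d3:4  d4:4  d5:0  d6:0  d7:0.
Shift Scene 7→2, Pickup B→5.
Schedule Crowd scene@1, B-roll@1, Scene 7@2, Pickup B@5: d1:2  d2:3  d3:3  d4:1  d5:3  d6:3  d7:0 — peak 3.
Total crew member-days = 15 over 7 days ⇒ peak ≥ ⌈15/7⌉ = 3, so 3 is optimal.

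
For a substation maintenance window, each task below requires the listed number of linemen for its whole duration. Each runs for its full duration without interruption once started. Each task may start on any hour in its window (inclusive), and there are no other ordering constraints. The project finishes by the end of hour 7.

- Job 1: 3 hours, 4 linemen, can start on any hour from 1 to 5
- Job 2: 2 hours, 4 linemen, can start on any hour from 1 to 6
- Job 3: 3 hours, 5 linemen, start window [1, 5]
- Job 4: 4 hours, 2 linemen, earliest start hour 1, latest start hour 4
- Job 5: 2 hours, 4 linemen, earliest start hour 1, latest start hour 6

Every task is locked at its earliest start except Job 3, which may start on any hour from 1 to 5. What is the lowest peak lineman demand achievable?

Job 3@1: h1:19  h2:19  h3:11  h4:2  h5:0  h6:0  h7:0 → peak 19
Job 3@2: h1:14  h2:19  h3:11  h4:7  h5:0  h6:0  h7:0 → peak 19
Job 3@3: h1:14  h2:14  h3:11  h4:7  h5:5  h6:0  h7:0 → peak 14
Job 3@4: h1:14  h2:14  h3:6  h4:7  h5:5  h6:5  h7:0 → peak 14
Job 3@5: h1:14  h2:14  h3:6  h4:2  h5:5  h6:5  h7:5 → peak 14
Best is Job 3@3, peak 14.

14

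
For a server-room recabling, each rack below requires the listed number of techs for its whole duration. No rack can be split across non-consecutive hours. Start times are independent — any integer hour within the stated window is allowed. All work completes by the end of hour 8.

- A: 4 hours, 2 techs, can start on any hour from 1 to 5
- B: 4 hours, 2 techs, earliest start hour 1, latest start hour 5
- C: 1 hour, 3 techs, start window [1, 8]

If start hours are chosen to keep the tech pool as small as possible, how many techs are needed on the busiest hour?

4

Early-start (A@1, B@1, C@1) gives peak 7: h1:7  h2:4  h3:4  h4:4  h5:0  h6:0  h7:0  h8:0.
Shift C→5.
Schedule A@1, B@1, C@5: h1:4  h2:4  h3:4  h4:4  h5:3  h6:0  h7:0  h8:0 — peak 4.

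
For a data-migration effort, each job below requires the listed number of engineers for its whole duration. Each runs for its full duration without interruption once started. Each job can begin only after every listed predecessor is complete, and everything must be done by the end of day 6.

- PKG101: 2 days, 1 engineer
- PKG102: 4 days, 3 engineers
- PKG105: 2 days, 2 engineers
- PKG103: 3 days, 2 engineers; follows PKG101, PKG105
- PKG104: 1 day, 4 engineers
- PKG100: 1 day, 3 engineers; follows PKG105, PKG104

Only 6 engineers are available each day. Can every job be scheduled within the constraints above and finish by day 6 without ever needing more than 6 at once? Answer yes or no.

yes

Schedule PKG101@1, PKG102@1, PKG105@1, PKG103@3, PKG104@5, PKG100@6: d1:6  d2:6  d3:5  d4:5  d5:6  d6:3 — peak 6 ≤ 6.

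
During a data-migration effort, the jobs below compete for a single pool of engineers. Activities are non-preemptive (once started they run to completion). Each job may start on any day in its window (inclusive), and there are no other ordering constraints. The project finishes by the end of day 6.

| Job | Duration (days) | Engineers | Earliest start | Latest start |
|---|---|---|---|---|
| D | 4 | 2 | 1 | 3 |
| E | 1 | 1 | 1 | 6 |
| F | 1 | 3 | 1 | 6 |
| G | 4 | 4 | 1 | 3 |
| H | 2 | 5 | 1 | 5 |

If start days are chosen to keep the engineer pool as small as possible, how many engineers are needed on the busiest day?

Early-start (D@1, E@1, F@1, G@1, H@1) gives peak 15: d1:15  d2:11  d3:6  d4:6  d5:0  d6:0.
Shift E→3, F→5, G→3.
Schedule D@1, E@3, F@5, G@3, H@1: d1:7  d2:7  d3:7  d4:6  d5:7  d6:4 — peak 7.
Total engineer-days = 38 over 6 days ⇒ peak ≥ ⌈38/6⌉ = 7, so 7 is optimal.

7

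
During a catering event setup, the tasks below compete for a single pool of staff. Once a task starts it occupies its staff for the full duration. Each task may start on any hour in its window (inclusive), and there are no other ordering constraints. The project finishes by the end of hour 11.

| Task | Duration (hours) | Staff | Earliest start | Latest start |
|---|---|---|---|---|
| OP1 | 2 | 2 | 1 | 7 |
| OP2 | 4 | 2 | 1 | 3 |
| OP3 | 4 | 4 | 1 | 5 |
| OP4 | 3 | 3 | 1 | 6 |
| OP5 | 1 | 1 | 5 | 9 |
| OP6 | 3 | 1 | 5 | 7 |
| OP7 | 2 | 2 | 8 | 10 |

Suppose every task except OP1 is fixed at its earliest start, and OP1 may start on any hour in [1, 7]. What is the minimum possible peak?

9

OP1@1: h1:11  h2:11  h3:9  h4:6  h5:2  h6:1  h7:1  h8:2  h9:2  h10:0  h11:0 → peak 11
OP1@2: h1:9  h2:11  h3:11  h4:6  h5:2  h6:1  h7:1  h8:2  h9:2  h10:0  h11:0 → peak 11
OP1@3: h1:9  h2:9  h3:11  h4:8  h5:2  h6:1  h7:1  h8:2  h9:2  h10:0  h11:0 → peak 11
OP1@4: h1:9  h2:9  h3:9  h4:8  h5:4  h6:1  h7:1  h8:2  h9:2  h10:0  h11:0 → peak 9
OP1@5: h1:9  h2:9  h3:9  h4:6  h5:4  h6:3  h7:1  h8:2  h9:2  h10:0  h11:0 → peak 9
OP1@6: h1:9  h2:9  h3:9  h4:6  h5:2  h6:3  h7:3  h8:2  h9:2  h10:0  h11:0 → peak 9
OP1@7: h1:9  h2:9  h3:9  h4:6  h5:2  h6:1  h7:3  h8:4  h9:2  h10:0  h11:0 → peak 9
Best is OP1@4, peak 9.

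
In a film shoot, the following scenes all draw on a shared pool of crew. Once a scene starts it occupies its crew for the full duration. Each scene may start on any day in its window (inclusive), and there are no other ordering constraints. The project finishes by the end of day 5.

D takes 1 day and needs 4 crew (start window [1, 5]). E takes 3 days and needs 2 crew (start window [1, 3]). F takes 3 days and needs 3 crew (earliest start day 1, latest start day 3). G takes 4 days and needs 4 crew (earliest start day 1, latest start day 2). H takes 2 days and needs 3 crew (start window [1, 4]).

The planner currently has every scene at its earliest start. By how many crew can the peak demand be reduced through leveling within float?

7

Early-start peak: d1:16  d2:12  d3:9  d4:4  d5:0 ⇒ 16.
Leveled (D@1, E@1, F@1, G@2, H@4): d1:9  d2:9  d3:9  d4:7  d5:7 ⇒ 9.
Reduction 16 − 9 = 7.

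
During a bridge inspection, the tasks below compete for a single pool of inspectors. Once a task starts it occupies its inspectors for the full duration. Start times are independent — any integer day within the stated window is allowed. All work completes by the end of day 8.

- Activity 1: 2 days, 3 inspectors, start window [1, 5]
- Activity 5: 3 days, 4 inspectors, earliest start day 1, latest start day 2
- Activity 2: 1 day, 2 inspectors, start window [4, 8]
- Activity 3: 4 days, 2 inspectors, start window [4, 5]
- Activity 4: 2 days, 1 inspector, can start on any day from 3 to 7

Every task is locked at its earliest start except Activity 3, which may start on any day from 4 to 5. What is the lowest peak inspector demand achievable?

Activity 3@4: d1:7  d2:7  d3:5  d4:5  d5:2  d6:2  d7:2  d8:0 → peak 7
Activity 3@5: d1:7  d2:7  d3:5  d4:3  d5:2  d6:2  d7:2  d8:2 → peak 7
Best is Activity 3@4, peak 7.

7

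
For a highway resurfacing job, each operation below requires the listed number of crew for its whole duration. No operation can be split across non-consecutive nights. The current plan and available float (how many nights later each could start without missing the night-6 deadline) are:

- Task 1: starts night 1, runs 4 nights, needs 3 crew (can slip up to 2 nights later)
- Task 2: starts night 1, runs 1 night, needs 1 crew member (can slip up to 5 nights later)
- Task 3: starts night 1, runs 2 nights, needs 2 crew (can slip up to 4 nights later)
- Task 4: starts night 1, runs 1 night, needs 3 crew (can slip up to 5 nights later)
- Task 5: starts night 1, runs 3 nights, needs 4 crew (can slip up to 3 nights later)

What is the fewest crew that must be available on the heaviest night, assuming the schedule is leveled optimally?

Early-start (Task 1@1, Task 2@1, Task 3@1, Task 4@1, Task 5@1) gives peak 13: n1:13  n2:9  n3:7  n4:3  n5:0  n6:0.
Shift Task 4→3, Task 5→4.
Schedule Task 1@1, Task 2@1, Task 3@1, Task 4@3, Task 5@4: n1:6  n2:5  n3:6  n4:7  n5:4  n6:4 — peak 7.

7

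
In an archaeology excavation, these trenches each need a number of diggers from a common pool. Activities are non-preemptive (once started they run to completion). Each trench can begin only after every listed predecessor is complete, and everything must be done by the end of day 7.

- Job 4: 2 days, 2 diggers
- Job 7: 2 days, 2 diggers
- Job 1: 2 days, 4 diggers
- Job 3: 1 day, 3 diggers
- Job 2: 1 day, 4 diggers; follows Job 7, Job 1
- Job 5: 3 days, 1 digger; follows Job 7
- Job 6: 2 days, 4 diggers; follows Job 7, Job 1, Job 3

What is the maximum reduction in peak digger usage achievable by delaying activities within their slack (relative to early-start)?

5

Early-start peak: d1:11  d2:8  d3:9  d4:5  d5:1  d6:0  d7:0 ⇒ 11.
Leveled (Job 4@1, Job 7@2, Job 1@3, Job 3@1, Job 2@5, Job 5@4, Job 6@6): d1:5  d2:4  d3:6  d4:5  d5:5  d6:5  d7:4 ⇒ 6.
Reduction 11 − 6 = 5.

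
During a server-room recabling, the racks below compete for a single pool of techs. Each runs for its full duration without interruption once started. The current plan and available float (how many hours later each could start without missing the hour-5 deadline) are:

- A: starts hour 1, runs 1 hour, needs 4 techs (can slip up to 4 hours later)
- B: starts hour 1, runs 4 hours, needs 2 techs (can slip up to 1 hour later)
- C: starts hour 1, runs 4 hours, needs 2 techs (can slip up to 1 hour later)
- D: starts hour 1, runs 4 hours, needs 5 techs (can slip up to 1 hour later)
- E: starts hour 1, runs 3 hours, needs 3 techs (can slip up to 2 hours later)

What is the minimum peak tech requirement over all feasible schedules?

Early-start (A@1, B@1, C@1, D@1, E@1) gives peak 16: h1:16  h2:12  h3:12  h4:9  h5:0.
Shift D→2.
Schedule A@1, B@1, C@1, D@2, E@1: h1:11  h2:12  h3:12  h4:9  h5:5 — peak 12.

12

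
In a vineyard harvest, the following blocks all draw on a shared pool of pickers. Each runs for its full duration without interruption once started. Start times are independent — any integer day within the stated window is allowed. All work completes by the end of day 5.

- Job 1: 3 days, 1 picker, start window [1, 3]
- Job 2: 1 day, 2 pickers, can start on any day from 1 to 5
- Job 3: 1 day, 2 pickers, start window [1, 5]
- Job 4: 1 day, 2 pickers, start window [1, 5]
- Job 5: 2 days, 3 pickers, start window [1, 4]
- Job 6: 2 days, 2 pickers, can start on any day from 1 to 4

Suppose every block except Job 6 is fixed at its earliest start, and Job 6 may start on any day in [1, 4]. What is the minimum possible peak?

Job 6@1: d1:12  d2:6  d3:1  d4:0  d5:0 → peak 12
Job 6@2: d1:10  d2:6  d3:3  d4:0  d5:0 → peak 10
Job 6@3: d1:10  d2:4  d3:3  d4:2  d5:0 → peak 10
Job 6@4: d1:10  d2:4  d3:1  d4:2  d5:2 → peak 10
Best is Job 6@2, peak 10.

10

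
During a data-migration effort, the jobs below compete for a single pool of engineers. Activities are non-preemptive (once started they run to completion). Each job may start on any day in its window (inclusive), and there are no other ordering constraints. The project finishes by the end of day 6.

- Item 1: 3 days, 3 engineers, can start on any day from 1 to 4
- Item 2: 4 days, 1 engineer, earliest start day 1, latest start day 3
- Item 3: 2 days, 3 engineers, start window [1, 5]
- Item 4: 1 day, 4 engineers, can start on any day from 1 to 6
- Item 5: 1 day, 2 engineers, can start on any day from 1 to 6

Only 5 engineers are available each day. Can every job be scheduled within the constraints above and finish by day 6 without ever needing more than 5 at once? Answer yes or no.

yes

Schedule Item 1@1, Item 2@1, Item 3@4, Item 4@6, Item 5@5: d1:4  d2:4  d3:4  d4:4  d5:5  d6:4 — peak 5 ≤ 5.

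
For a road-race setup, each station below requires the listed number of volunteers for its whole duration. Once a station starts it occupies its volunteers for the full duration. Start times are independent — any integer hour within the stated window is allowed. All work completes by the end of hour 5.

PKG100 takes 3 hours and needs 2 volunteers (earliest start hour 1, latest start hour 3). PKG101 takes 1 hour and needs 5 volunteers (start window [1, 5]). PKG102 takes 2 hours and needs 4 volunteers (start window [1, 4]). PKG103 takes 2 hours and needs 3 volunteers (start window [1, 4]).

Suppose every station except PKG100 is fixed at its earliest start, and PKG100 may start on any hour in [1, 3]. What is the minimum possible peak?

PKG100@1: h1:14  h2:9  h3:2  h4:0  h5:0 → peak 14
PKG100@2: h1:12  h2:9  h3:2  h4:2  h5:0 → peak 12
PKG100@3: h1:12  h2:7  h3:2  h4:2  h5:2 → peak 12
Best is PKG100@2, peak 12.

12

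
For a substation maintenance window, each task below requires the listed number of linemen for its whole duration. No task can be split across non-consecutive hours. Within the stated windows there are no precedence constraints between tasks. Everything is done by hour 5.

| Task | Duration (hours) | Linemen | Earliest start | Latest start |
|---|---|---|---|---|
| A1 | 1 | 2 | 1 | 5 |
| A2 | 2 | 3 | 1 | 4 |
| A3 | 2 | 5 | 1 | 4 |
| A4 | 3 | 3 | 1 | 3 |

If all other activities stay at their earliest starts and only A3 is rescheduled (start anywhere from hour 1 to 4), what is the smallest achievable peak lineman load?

A3@1: h1:13  h2:11  h3:3  h4:0  h5:0 → peak 13
A3@2: h1:8  h2:11  h3:8  h4:0  h5:0 → peak 11
A3@3: h1:8  h2:6  h3:8  h4:5  h5:0 → peak 8
A3@4: h1:8  h2:6  h3:3  h4:5  h5:5 → peak 8
Best is A3@3, peak 8.

8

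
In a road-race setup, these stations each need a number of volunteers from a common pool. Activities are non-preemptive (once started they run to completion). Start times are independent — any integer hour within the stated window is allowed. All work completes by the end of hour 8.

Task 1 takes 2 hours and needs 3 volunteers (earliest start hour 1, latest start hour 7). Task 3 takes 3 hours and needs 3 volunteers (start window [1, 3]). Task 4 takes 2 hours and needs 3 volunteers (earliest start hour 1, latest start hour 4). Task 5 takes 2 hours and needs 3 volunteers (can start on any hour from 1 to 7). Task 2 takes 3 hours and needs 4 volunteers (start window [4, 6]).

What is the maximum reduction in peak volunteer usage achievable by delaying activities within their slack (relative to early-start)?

6

Early-start peak: h1:12  h2:12  h3:3  h4:4  h5:4  h6:4  h7:0  h8:0 ⇒ 12.
Leveled (Task 1@1, Task 3@1, Task 4@3, Task 5@4, Task 2@6): h1:6  h2:6  h3:6  h4:6  h5:3  h6:4  h7:4  h8:4 ⇒ 6.
Reduction 12 − 6 = 6.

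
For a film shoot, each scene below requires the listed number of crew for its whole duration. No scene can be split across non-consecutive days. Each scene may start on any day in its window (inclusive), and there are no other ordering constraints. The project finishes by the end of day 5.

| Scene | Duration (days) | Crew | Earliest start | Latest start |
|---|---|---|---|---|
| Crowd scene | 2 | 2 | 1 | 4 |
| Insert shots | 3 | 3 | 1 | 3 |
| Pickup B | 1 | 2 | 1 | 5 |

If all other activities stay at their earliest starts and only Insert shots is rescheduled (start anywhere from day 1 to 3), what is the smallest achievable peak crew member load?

4

Insert shots@1: d1:7  d2:5  d3:3  d4:0  d5:0 → peak 7
Insert shots@2: d1:4  d2:5  d3:3  d4:3  d5:0 → peak 5
Insert shots@3: d1:4  d2:2  d3:3  d4:3  d5:3 → peak 4
Best is Insert shots@3, peak 4.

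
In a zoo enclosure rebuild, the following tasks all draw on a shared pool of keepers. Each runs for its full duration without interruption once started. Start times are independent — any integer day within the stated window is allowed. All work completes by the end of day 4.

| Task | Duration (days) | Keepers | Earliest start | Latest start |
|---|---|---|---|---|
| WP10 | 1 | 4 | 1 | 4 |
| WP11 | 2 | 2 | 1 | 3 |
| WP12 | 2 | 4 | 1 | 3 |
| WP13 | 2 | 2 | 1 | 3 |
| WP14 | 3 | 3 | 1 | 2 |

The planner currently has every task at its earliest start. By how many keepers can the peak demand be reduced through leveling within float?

7

Early-start peak: d1:15  d2:11  d3:3  d4:0 ⇒ 15.
Leveled (WP10@1, WP11@1, WP12@3, WP13@1, WP14@2): d1:8  d2:7  d3:7  d4:7 ⇒ 8.
Reduction 15 − 8 = 7.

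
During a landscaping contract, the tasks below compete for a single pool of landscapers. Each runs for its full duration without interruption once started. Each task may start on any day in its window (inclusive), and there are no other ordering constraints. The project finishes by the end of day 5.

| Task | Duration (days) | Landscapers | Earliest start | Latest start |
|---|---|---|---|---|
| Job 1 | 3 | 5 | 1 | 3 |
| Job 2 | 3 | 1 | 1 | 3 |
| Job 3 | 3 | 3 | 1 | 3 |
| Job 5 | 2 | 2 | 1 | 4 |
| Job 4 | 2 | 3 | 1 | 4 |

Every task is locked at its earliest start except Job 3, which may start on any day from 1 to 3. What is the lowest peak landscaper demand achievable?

11

Job 3@1: d1:14  d2:14  d3:9  d4:0  d5:0 → peak 14
Job 3@2: d1:11  d2:14  d3:9  d4:3  d5:0 → peak 14
Job 3@3: d1:11  d2:11  d3:9  d4:3  d5:3 → peak 11
Best is Job 3@3, peak 11.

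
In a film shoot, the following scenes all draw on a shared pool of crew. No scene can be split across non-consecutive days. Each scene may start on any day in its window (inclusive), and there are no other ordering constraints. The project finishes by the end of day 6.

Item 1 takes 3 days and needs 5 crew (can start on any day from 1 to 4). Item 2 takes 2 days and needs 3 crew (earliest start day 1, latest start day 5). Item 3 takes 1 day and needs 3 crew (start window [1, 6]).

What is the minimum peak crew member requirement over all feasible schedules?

Early-start (Item 1@1, Item 2@1, Item 3@1) gives peak 11: d1:11  d2:8  d3:5  d4:0  d5:0  d6:0.
Shift Item 2→4, Item 3→6.
Schedule Item 1@1, Item 2@4, Item 3@6: d1:5  d2:5  d3:5  d4:3  d5:3  d6:3 — peak 5.

5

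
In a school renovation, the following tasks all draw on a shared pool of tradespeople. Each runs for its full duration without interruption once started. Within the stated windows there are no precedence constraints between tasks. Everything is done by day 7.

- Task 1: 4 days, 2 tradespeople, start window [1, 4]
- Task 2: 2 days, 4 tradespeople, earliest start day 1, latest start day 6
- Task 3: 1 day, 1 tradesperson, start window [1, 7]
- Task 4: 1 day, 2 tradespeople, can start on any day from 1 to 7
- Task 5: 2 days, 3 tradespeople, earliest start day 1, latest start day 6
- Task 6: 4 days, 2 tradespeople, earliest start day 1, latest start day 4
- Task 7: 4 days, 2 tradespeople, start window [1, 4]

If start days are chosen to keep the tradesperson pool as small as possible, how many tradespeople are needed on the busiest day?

7

Early-start (Task 1@1, Task 2@1, Task 3@1, Task 4@1, Task 5@1, Task 6@1, Task 7@1) gives peak 16: d1:16  d2:13  d3:6  d4:6  d5:0  d6:0  d7:0.
Shift Task 4→3, Task 5→5, Task 6→3, Task 7→4.
Schedule Task 1@1, Task 2@1, Task 3@1, Task 4@3, Task 5@5, Task 6@3, Task 7@4: d1:7  d2:6  d3:6  d4:6  d5:7  d6:7  d7:2 — peak 7.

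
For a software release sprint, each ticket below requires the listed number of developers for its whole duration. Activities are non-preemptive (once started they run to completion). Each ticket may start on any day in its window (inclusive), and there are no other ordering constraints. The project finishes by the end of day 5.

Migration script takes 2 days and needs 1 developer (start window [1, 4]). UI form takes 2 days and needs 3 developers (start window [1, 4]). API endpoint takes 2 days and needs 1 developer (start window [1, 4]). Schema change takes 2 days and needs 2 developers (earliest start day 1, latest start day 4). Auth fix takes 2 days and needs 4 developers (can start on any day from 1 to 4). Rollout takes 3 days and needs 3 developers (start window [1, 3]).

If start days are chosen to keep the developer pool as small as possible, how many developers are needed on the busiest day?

7

Early-start (Migration script@1, UI form@1, API endpoint@1, Schema change@1, Auth fix@1, Rollout@1) gives peak 14: d1:14  d2:14  d3:3  d4:0  d5:0.
Shift Auth fix→3, Rollout→3.
Schedule Migration script@1, UI form@1, API endpoint@1, Schema change@1, Auth fix@3, Rollout@3: d1:7  d2:7  d3:7  d4:7  d5:3 — peak 7.
Total developer-days = 31 over 5 days ⇒ peak ≥ ⌈31/5⌉ = 7, so 7 is optimal.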